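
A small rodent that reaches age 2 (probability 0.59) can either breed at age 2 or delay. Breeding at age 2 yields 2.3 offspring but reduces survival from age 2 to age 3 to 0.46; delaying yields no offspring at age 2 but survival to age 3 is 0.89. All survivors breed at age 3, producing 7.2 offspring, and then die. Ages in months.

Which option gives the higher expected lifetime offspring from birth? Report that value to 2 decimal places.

3.78

breed at age 2: R₀ = 0.59 × (2.3 + 0.46 × 7.2) = 0.59 × 5.6120 = 3.3111
delay to age 3: R₀ = 0.59 × (0.89 × 7.2) = 0.59 × 6.4080 = 3.7807
Higher: delay to age 3 (3.7807).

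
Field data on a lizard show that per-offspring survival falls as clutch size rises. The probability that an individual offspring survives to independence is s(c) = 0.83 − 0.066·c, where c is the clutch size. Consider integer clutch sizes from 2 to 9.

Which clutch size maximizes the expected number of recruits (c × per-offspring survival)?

6

Expected recruits = c × s(c):
  c=2: 2 × 0.698 = 1.396
  c=3: 3 × 0.632 = 1.896
  c=4: 4 × 0.566 = 2.264
  c=5: 5 × 0.500 = 2.500
  c=6: 6 × 0.434 = 2.604
  c=7: 7 × 0.368 = 2.576
  c=8: 8 × 0.302 = 2.416
  c=9: 9 × 0.236 = 2.124
Maximum at c = 6 (2.604 recruits).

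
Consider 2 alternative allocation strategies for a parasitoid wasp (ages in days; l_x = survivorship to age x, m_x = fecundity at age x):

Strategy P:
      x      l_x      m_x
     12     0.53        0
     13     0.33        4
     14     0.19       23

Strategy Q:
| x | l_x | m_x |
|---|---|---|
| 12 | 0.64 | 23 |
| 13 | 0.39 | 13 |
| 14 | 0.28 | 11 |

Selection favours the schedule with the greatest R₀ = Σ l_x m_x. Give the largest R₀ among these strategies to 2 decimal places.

Strategy P: R₀ = 0.53×0 + 0.33×4 + 0.19×23 = 5.6900
Strategy Q: R₀ = 0.64×23 + 0.39×13 + 0.28×11 = 22.8700
Highest R₀: strategy Q with 22.8700.

22.87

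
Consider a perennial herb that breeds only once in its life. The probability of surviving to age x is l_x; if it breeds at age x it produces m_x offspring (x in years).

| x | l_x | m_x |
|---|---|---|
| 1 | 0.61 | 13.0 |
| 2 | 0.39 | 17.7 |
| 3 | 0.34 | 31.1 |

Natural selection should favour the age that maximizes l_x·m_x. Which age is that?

Expected offspring if breeding at age x = l_x × m_x:
  age 1: 0.61 × 13.0 = 7.930
  age 2: 0.39 × 17.7 = 6.903
  age 3: 0.34 × 31.1 = 10.574
Maximum at age 3 (10.574).

3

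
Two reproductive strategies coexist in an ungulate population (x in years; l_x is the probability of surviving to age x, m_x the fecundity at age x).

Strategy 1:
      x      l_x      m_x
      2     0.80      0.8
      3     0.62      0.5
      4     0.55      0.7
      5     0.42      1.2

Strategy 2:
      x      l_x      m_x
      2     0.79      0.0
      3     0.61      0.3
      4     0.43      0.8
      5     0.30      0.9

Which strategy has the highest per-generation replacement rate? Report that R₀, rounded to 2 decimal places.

Strategy 1: R₀ = 0.80×0.8 + 0.62×0.5 + 0.55×0.7 + 0.42×1.2 = 1.8390
Strategy 2: R₀ = 0.79×0.0 + 0.61×0.3 + 0.43×0.8 + 0.30×0.9 = 0.7970
Highest R₀: strategy 1 with 1.8390.

1.84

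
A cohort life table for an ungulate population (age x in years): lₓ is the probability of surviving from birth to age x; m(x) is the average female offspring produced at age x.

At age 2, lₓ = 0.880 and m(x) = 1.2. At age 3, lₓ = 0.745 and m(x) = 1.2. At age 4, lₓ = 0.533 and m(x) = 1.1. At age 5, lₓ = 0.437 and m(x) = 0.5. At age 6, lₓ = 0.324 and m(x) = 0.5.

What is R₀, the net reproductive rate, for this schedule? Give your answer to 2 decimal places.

R₀ = Σ lₓ m(x):
  age 2: 0.880 × 1.2 = 1.0560
  age 3: 0.745 × 1.2 = 0.8940
  age 4: 0.533 × 1.1 = 0.5863
  age 5: 0.437 × 0.5 = 0.2185
  age 6: 0.324 × 0.5 = 0.1620
R₀ = 1.0560 + 0.8940 + 0.5863 + 0.2185 + 0.1620 = 2.9168

2.92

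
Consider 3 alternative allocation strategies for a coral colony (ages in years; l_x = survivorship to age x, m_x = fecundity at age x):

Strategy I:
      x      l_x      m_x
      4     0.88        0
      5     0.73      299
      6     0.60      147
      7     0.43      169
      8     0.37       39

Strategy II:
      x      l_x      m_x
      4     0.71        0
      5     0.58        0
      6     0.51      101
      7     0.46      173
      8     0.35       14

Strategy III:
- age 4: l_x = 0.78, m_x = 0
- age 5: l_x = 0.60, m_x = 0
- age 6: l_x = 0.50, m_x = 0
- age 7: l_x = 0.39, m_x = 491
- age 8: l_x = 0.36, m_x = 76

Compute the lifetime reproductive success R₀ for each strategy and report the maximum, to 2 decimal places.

Strategy I: R₀ = 0.88×0 + 0.73×299 + 0.60×147 + 0.43×169 + 0.37×39 = 393.5700
Strategy II: R₀ = 0.71×0 + 0.58×0 + 0.51×101 + 0.46×173 + 0.35×14 = 135.9900
Strategy III: R₀ = 0.78×0 + 0.60×0 + 0.50×0 + 0.39×491 + 0.36×76 = 218.8500
Highest R₀: strategy I with 393.5700.

393.57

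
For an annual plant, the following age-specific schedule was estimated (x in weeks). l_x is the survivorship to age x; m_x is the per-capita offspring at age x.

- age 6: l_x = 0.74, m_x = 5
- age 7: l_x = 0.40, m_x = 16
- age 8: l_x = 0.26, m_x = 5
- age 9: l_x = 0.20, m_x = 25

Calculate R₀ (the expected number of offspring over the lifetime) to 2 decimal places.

16.40

R₀ = Σ l_x m_x:
  age 6: 0.74 × 5 = 3.7000
  age 7: 0.40 × 16 = 6.4000
  age 8: 0.26 × 5 = 1.3000
  age 9: 0.20 × 25 = 5.0000
R₀ = 3.7000 + 6.4000 + 1.3000 + 5.0000 = 16.4000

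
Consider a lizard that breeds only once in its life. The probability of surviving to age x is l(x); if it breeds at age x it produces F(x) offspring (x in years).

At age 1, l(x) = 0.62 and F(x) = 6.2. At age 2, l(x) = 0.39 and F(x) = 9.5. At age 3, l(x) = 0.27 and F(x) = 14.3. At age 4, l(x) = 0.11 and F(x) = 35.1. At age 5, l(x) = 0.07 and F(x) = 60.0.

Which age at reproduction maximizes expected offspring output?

Expected offspring if breeding at age x = l(x) × F(x):
  age 1: 0.62 × 6.2 = 3.844
  age 2: 0.39 × 9.5 = 3.705
  age 3: 0.27 × 14.3 = 3.861
  age 4: 0.11 × 35.1 = 3.861
  age 5: 0.07 × 60.0 = 4.200
Maximum at age 5 (4.200).

5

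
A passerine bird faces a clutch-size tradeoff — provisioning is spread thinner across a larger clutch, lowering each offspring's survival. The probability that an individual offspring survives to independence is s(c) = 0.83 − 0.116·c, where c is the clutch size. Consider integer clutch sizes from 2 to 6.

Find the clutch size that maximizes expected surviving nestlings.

4

Expected surviving nestlings = c × s(c):
  c=2: 2 × 0.598 = 1.196
  c=3: 3 × 0.482 = 1.446
  c=4: 4 × 0.366 = 1.464
  c=5: 5 × 0.250 = 1.250
  c=6: 6 × 0.134 = 0.804
Maximum at c = 4 (1.464 surviving nestlings).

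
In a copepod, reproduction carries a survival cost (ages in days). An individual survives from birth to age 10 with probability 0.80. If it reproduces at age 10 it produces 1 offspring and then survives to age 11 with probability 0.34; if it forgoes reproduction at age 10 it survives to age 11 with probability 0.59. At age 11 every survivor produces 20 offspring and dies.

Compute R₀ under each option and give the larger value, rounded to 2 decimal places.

9.44

breed at age 10: R₀ = 0.80 × (1 + 0.34 × 20) = 0.80 × 7.8000 = 6.2400
delay to age 11: R₀ = 0.80 × (0.59 × 20) = 0.80 × 11.8000 = 9.4400
Higher: delay to age 11 (9.4400).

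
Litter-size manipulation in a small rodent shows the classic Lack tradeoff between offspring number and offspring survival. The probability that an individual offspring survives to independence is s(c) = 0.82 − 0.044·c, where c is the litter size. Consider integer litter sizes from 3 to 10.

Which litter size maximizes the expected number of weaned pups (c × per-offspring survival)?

9

Expected weaned pups = c × s(c):
  c=3: 3 × 0.688 = 2.064
  c=4: 4 × 0.644 = 2.576
  c=5: 5 × 0.600 = 3.000
  c=6: 6 × 0.556 = 3.336
  c=7: 7 × 0.512 = 3.584
  c=8: 8 × 0.468 = 3.744
  c=9: 9 × 0.424 = 3.816
  c=10: 10 × 0.380 = 3.800
Maximum at c = 9 (3.816 weaned pups).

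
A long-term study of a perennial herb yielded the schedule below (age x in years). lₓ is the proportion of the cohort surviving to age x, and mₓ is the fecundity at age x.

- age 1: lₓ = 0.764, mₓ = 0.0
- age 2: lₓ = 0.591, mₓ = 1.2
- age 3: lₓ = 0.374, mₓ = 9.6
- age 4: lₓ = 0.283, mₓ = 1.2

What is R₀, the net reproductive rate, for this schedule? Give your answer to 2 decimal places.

R₀ = Σ lₓ mₓ:
  age 1: 0.764 × 0.0 = 0.0000
  age 2: 0.591 × 1.2 = 0.7092
  age 3: 0.374 × 9.6 = 3.5904
  age 4: 0.283 × 1.2 = 0.3396
R₀ = 0.0000 + 0.7092 + 3.5904 + 0.3396 = 4.6392

4.64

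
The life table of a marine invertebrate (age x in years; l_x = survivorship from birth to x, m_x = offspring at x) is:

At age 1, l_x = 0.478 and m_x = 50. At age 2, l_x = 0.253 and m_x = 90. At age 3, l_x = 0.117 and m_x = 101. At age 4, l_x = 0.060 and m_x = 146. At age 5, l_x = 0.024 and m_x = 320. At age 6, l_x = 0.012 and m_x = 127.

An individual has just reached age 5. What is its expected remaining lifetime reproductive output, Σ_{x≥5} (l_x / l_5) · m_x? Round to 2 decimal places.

l_5 = 0.024. Conditional survival from age 5 to x is l_x / l_5.
  x=5: (0.024/0.024) × 320 = 320.0000
  x=6: (0.012/0.024) × 127 = 63.5000
Sum = 320.0000 + 63.5000 = 383.5000

383.50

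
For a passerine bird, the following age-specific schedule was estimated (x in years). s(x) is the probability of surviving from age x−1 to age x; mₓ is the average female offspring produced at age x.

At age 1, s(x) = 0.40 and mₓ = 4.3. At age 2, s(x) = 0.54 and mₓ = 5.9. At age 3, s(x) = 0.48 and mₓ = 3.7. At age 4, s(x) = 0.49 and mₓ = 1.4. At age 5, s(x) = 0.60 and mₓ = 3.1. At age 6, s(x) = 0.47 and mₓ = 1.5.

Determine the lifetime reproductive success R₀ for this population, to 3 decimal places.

3.565

Survivorship from birth: l_x = s_1·s_2·…·s_x.
  l_1 = 0.40000
  l_2 = 0.21600
  l_3 = 0.10368
  l_4 = 0.05080
  l_5 = 0.03048
  l_6 = 0.01433
R₀ = Σ l_x mₓ:
  age 1: 0.40000 × 4.3 = 1.7200
  age 2: 0.21600 × 5.9 = 1.2744
  age 3: 0.10368 × 3.7 = 0.3836
  age 4: 0.05080 × 1.4 = 0.0711
  age 5: 0.03048 × 3.1 = 0.0945
  age 6: 0.01433 × 1.5 = 0.0215
R₀ = 1.7200 + 1.2744 + 0.3836 + 0.0711 + 0.0945 + 0.0215 = 3.5651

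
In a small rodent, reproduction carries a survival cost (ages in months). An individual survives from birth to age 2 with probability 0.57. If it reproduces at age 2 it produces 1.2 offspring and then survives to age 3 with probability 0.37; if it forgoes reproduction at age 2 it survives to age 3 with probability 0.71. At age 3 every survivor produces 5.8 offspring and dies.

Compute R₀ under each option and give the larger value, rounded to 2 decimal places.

2.35

breed at age 2: R₀ = 0.57 × (1.2 + 0.37 × 5.8) = 0.57 × 3.3460 = 1.9072
delay to age 3: R₀ = 0.57 × (0.71 × 5.8) = 0.57 × 4.1180 = 2.3473
Higher: delay to age 3 (2.3473).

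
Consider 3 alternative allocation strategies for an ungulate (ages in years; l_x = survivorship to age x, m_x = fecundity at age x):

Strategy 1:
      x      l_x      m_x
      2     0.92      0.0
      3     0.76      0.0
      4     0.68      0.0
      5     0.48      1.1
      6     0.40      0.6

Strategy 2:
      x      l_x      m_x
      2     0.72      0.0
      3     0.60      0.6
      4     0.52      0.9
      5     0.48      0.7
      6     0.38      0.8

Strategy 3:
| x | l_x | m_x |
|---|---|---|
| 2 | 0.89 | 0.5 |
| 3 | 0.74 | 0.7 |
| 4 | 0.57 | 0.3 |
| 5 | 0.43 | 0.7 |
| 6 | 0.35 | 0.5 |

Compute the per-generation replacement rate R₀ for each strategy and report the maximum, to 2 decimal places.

Strategy 1: R₀ = 0.92×0.0 + 0.76×0.0 + 0.68×0.0 + 0.48×1.1 + 0.40×0.6 = 0.7680
Strategy 2: R₀ = 0.72×0.0 + 0.60×0.6 + 0.52×0.9 + 0.48×0.7 + 0.38×0.8 = 1.4680
Strategy 3: R₀ = 0.89×0.5 + 0.74×0.7 + 0.57×0.3 + 0.43×0.7 + 0.35×0.5 = 1.6100
Highest R₀: strategy 3 with 1.6100.

1.61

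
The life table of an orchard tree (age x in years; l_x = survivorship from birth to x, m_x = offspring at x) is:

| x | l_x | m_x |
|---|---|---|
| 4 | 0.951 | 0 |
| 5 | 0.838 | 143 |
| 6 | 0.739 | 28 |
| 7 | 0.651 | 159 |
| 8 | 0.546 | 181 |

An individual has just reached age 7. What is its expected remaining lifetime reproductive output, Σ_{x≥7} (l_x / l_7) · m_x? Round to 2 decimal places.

310.81

l_7 = 0.651. Conditional survival from age 7 to x is l_x / l_7.
  x=7: (0.651/0.651) × 159 = 159.0000
  x=8: (0.546/0.651) × 181 = 151.8065
Sum = 159.0000 + 151.8065 = 310.8065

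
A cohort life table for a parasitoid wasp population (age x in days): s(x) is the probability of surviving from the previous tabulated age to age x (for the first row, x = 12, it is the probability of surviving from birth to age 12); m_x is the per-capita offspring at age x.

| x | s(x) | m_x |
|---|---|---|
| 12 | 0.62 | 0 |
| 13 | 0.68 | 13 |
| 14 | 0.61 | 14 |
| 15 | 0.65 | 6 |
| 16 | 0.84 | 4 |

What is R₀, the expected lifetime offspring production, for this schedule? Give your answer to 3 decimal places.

10.646

Survivorship from birth: l_x = s_12·s_13·…·s_x.
  l_12 = 0.62000
  l_13 = 0.42160
  l_14 = 0.25718
  l_15 = 0.16716
  l_16 = 0.14042
R₀ = Σ l_x m_x:
  age 12: 0.62000 × 0 = 0.0000
  age 13: 0.42160 × 13 = 5.4808
  age 14: 0.25718 × 14 = 3.6005
  age 15: 0.16716 × 6 = 1.0030
  age 16: 0.14042 × 4 = 0.5617
R₀ = 0.0000 + 5.4808 + 3.6005 + 1.0030 + 0.5617 = 10.6460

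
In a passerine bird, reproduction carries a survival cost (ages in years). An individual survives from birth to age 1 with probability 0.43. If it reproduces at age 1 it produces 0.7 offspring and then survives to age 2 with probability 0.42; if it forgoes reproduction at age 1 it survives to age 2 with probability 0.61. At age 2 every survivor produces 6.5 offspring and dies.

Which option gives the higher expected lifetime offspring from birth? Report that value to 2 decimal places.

breed at age 1: R₀ = 0.43 × (0.7 + 0.42 × 6.5) = 0.43 × 3.4300 = 1.4749
delay to age 2: R₀ = 0.43 × (0.61 × 6.5) = 0.43 × 3.9650 = 1.7049
Higher: delay to age 2 (1.7049).

1.70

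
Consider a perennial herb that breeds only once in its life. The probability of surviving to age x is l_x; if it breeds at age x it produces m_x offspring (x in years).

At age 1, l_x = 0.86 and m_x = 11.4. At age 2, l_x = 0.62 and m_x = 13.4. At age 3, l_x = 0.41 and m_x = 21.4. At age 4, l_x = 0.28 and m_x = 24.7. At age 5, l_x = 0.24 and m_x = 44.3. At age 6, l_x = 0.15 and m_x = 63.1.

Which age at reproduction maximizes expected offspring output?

5

Expected offspring if breeding at age x = l_x × m_x:
  age 1: 0.86 × 11.4 = 9.804
  age 2: 0.62 × 13.4 = 8.308
  age 3: 0.41 × 21.4 = 8.774
  age 4: 0.28 × 24.7 = 6.916
  age 5: 0.24 × 44.3 = 10.632
  age 6: 0.15 × 63.1 = 9.465
Maximum at age 5 (10.632).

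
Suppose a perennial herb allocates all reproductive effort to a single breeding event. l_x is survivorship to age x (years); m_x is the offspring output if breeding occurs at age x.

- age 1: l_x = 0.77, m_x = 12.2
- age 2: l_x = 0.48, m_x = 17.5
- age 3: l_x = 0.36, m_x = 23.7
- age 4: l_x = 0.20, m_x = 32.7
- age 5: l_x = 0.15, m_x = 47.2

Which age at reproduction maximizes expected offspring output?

Expected offspring if breeding at age x = l_x × m_x:
  age 1: 0.77 × 12.2 = 9.394
  age 2: 0.48 × 17.5 = 8.400
  age 3: 0.36 × 23.7 = 8.532
  age 4: 0.20 × 32.7 = 6.540
  age 5: 0.15 × 47.2 = 7.080
Maximum at age 1 (9.394).

1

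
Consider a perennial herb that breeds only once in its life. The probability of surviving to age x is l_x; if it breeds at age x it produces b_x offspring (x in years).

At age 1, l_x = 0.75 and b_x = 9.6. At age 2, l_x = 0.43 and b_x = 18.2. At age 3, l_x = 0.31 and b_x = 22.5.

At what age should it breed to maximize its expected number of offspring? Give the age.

2

Expected offspring if breeding at age x = l_x × b_x:
  age 1: 0.75 × 9.6 = 7.200
  age 2: 0.43 × 18.2 = 7.826
  age 3: 0.31 × 22.5 = 6.975
Maximum at age 2 (7.826).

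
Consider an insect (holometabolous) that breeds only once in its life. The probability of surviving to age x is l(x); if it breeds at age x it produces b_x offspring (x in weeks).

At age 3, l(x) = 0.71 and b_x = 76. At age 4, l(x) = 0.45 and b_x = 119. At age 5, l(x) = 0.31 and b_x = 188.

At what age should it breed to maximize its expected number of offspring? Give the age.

Expected offspring if breeding at age x = l(x) × b_x:
  age 3: 0.71 × 76 = 53.960
  age 4: 0.45 × 119 = 53.550
  age 5: 0.31 × 188 = 58.280
Maximum at age 5 (58.280).

5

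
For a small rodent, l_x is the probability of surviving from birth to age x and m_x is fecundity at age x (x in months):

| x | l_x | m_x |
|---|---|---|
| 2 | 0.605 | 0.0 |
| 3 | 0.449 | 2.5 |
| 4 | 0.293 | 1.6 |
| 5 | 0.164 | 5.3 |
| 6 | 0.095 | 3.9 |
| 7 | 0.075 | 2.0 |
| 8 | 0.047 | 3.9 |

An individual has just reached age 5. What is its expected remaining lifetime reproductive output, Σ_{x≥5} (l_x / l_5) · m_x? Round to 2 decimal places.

9.59

l_5 = 0.164. Conditional survival from age 5 to x is l_x / l_5.
  x=5: (0.164/0.164) × 5.3 = 5.3000
  x=6: (0.095/0.164) × 3.9 = 2.2591
  x=7: (0.075/0.164) × 2.0 = 0.9146
  x=8: (0.047/0.164) × 3.9 = 1.1177
Sum = 5.3000 + 2.2591 + 0.9146 + 1.1177 = 9.5915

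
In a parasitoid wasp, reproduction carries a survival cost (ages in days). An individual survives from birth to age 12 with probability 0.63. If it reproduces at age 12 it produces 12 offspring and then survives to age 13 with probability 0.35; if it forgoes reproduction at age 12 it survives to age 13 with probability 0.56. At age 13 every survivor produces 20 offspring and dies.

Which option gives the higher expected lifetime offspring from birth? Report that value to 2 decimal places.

breed at age 12: R₀ = 0.63 × (12 + 0.35 × 20) = 0.63 × 19.0000 = 11.9700
delay to age 13: R₀ = 0.63 × (0.56 × 20) = 0.63 × 11.2000 = 7.0560
Higher: breed at age 12 (11.9700).

11.97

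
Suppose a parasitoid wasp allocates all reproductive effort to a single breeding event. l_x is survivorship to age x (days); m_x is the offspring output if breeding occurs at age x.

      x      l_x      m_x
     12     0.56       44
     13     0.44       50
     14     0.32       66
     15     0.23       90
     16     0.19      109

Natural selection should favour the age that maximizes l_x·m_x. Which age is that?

12

Expected offspring if breeding at age x = l_x × m_x:
  age 12: 0.56 × 44 = 24.640
  age 13: 0.44 × 50 = 22.000
  age 14: 0.32 × 66 = 21.120
  age 15: 0.23 × 90 = 20.700
  age 16: 0.19 × 109 = 20.710
Maximum at age 12 (24.640).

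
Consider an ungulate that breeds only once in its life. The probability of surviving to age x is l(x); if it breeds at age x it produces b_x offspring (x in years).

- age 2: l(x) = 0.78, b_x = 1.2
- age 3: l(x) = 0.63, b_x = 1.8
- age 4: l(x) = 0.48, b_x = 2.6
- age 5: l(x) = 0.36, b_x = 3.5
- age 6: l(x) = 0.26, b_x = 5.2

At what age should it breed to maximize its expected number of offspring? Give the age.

6

Expected offspring if breeding at age x = l(x) × b_x:
  age 2: 0.78 × 1.2 = 0.936
  age 3: 0.63 × 1.8 = 1.134
  age 4: 0.48 × 2.6 = 1.248
  age 5: 0.36 × 3.5 = 1.260
  age 6: 0.26 × 5.2 = 1.352
Maximum at age 6 (1.352).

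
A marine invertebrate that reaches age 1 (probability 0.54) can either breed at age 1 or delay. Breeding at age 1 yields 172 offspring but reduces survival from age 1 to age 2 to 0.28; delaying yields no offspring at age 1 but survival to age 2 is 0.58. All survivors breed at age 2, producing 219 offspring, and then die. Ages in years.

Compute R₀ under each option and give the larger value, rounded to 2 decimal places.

125.99

breed at age 1: R₀ = 0.54 × (172 + 0.28 × 219) = 0.54 × 233.3200 = 125.9928
delay to age 2: R₀ = 0.54 × (0.58 × 219) = 0.54 × 127.0200 = 68.5908
Higher: breed at age 1 (125.9928).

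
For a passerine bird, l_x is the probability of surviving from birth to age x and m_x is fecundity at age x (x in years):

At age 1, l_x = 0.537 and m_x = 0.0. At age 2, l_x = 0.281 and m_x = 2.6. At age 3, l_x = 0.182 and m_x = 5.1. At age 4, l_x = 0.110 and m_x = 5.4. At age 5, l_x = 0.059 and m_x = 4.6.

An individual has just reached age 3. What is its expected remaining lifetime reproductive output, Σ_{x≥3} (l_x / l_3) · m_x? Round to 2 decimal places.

l_3 = 0.182. Conditional survival from age 3 to x is l_x / l_3.
  x=3: (0.182/0.182) × 5.1 = 5.1000
  x=4: (0.110/0.182) × 5.4 = 3.2637
  x=5: (0.059/0.182) × 4.6 = 1.4912
Sum = 5.1000 + 3.2637 + 1.4912 = 9.8549

9.85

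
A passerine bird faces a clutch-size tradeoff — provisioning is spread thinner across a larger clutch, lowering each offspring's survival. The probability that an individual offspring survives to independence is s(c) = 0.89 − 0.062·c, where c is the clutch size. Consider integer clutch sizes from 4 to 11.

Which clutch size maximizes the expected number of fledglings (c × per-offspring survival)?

Expected fledglings = c × s(c):
  c=4: 4 × 0.642 = 2.568
  c=5: 5 × 0.580 = 2.900
  c=6: 6 × 0.518 = 3.108
  c=7: 7 × 0.456 = 3.192
  c=8: 8 × 0.394 = 3.152
  c=9: 9 × 0.332 = 2.988
  c=10: 10 × 0.270 = 2.700
  c=11: 11 × 0.208 = 2.288
Maximum at c = 7 (3.192 fledglings).

7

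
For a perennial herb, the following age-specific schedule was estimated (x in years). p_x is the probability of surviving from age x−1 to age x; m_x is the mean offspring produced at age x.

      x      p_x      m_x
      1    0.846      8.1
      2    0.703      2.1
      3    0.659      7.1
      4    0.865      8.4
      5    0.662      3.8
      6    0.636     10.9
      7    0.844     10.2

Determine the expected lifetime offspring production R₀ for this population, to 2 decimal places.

17.37

Survivorship from birth: l_x = p_1·p_2·…·p_x.
  l_1 = 0.84600
  l_2 = 0.59474
  l_3 = 0.39193
  l_4 = 0.33902
  l_5 = 0.22443
  l_6 = 0.14274
  l_7 = 0.12047
R₀ = Σ l_x m_x:
  age 1: 0.84600 × 8.1 = 6.8526
  age 2: 0.59474 × 2.1 = 1.2490
  age 3: 0.39193 × 7.1 = 2.7827
  age 4: 0.33902 × 8.4 = 2.8478
  age 5: 0.22443 × 3.8 = 0.8528
  age 6: 0.14274 × 10.9 = 1.5559
  age 7: 0.12047 × 10.2 = 1.2288
R₀ = 6.8526 + 1.2490 + 2.7827 + 2.8478 + 0.8528 + 1.5559 + 1.2288 = 17.3695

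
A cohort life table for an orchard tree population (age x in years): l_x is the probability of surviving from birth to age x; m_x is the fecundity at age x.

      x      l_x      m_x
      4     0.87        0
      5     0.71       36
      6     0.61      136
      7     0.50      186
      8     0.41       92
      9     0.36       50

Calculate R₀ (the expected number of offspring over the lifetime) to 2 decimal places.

257.24

R₀ = Σ l_x m_x:
  age 4: 0.87 × 0 = 0.0000
  age 5: 0.71 × 36 = 25.5600
  age 6: 0.61 × 136 = 82.9600
  age 7: 0.50 × 186 = 93.0000
  age 8: 0.41 × 92 = 37.7200
  age 9: 0.36 × 50 = 18.0000
R₀ = 0.0000 + 25.5600 + 82.9600 + 93.0000 + 37.7200 + 18.0000 = 257.2400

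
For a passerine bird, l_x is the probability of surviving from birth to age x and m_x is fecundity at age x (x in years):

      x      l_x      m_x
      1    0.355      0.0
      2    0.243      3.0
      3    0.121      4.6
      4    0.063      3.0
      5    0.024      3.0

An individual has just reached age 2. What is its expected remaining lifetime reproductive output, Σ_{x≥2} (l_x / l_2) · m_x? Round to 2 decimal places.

6.36

l_2 = 0.243. Conditional survival from age 2 to x is l_x / l_2.
  x=2: (0.243/0.243) × 3.0 = 3.0000
  x=3: (0.121/0.243) × 4.6 = 2.2905
  x=4: (0.063/0.243) × 3.0 = 0.7778
  x=5: (0.024/0.243) × 3.0 = 0.2963
Sum = 3.0000 + 2.2905 + 0.7778 + 0.2963 = 6.3646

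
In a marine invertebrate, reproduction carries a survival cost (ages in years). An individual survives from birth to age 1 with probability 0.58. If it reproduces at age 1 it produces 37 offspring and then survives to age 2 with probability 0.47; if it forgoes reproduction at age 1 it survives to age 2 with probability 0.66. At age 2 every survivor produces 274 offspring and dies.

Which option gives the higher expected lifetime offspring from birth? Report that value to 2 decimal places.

104.89

breed at age 1: R₀ = 0.58 × (37 + 0.47 × 274) = 0.58 × 165.7800 = 96.1524
delay to age 2: R₀ = 0.58 × (0.66 × 274) = 0.58 × 180.8400 = 104.8872
Higher: delay to age 2 (104.8872).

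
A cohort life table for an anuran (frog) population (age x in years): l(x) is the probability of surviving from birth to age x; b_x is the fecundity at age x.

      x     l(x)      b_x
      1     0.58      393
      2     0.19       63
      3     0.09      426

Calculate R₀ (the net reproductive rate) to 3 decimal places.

278.250

R₀ = Σ l(x) b_x:
  age 1: 0.58 × 393 = 227.9400
  age 2: 0.19 × 63 = 11.9700
  age 3: 0.09 × 426 = 38.3400
R₀ = 227.9400 + 11.9700 + 38.3400 = 278.2500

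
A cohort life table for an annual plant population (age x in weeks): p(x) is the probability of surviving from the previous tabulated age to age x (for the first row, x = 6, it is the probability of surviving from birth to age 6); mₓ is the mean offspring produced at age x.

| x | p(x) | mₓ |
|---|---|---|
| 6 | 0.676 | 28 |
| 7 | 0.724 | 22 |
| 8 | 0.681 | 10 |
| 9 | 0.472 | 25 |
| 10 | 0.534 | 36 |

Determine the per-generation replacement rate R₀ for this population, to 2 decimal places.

39.99

Survivorship from birth: l_x = p_6·p_7·…·p_x.
  l_6 = 0.67600
  l_7 = 0.48942
  l_8 = 0.33330
  l_9 = 0.15732
  l_10 = 0.08401
R₀ = Σ l_x mₓ:
  age 6: 0.67600 × 28 = 18.9280
  age 7: 0.48942 × 22 = 10.7672
  age 8: 0.33330 × 10 = 3.3330
  age 9: 0.15732 × 25 = 3.9330
  age 10: 0.08401 × 36 = 3.0244
R₀ = 18.9280 + 10.7672 + 3.3330 + 3.9330 + 3.0244 = 39.9856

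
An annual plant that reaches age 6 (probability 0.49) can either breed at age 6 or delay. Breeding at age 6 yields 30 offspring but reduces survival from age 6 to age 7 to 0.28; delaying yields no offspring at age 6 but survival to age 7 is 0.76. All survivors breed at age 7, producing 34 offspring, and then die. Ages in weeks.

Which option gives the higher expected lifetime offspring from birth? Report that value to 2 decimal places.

breed at age 6: R₀ = 0.49 × (30 + 0.28 × 34) = 0.49 × 39.5200 = 19.3648
delay to age 7: R₀ = 0.49 × (0.76 × 34) = 0.49 × 25.8400 = 12.6616
Higher: breed at age 6 (19.3648).

19.36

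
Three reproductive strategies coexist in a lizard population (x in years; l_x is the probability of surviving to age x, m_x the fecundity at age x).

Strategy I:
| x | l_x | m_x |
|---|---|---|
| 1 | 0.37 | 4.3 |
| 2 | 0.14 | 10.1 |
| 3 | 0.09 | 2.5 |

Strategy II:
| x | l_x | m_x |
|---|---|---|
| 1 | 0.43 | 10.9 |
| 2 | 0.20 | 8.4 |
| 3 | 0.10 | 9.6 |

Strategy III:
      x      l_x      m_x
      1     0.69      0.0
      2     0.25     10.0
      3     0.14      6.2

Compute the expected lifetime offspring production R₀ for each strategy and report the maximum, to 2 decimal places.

7.33

Strategy I: R₀ = 0.37×4.3 + 0.14×10.1 + 0.09×2.5 = 3.2300
Strategy II: R₀ = 0.43×10.9 + 0.20×8.4 + 0.10×9.6 = 7.3270
Strategy III: R₀ = 0.69×0.0 + 0.25×10.0 + 0.14×6.2 = 3.3680
Highest R₀: strategy II with 7.3270.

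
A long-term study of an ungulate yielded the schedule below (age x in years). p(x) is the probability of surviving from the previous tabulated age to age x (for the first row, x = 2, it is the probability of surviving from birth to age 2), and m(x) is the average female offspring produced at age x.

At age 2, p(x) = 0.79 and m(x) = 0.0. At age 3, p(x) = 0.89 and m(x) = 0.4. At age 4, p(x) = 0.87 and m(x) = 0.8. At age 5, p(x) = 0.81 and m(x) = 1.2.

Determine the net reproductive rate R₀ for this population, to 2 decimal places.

1.37

Survivorship from birth: l_x = p_2·p_3·…·p_x.
  l_2 = 0.79000
  l_3 = 0.70310
  l_4 = 0.61170
  l_5 = 0.49547
R₀ = Σ l_x m(x):
  age 2: 0.79000 × 0.0 = 0.0000
  age 3: 0.70310 × 0.4 = 0.2812
  age 4: 0.61170 × 0.8 = 0.4894
  age 5: 0.49547 × 1.2 = 0.5946
R₀ = 0.0000 + 0.2812 + 0.4894 + 0.5946 = 1.3652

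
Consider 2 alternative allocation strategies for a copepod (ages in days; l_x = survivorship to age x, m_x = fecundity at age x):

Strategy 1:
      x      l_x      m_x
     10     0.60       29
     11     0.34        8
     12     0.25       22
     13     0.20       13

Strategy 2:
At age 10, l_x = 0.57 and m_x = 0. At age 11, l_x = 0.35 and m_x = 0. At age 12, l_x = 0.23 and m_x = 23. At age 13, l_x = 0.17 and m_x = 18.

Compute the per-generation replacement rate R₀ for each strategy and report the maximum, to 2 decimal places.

Strategy 1: R₀ = 0.60×29 + 0.34×8 + 0.25×22 + 0.20×13 = 28.2200
Strategy 2: R₀ = 0.57×0 + 0.35×0 + 0.23×23 + 0.17×18 = 8.3500
Highest R₀: strategy 1 with 28.2200.

28.22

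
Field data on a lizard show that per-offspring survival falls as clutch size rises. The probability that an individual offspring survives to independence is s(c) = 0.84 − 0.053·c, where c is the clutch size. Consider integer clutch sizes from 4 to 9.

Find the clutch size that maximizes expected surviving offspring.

8

Expected surviving offspring = c × s(c):
  c=4: 4 × 0.628 = 2.512
  c=5: 5 × 0.575 = 2.875
  c=6: 6 × 0.522 = 3.132
  c=7: 7 × 0.469 = 3.283
  c=8: 8 × 0.416 = 3.328
  c=9: 9 × 0.363 = 3.267
Maximum at c = 8 (3.328 surviving offspring).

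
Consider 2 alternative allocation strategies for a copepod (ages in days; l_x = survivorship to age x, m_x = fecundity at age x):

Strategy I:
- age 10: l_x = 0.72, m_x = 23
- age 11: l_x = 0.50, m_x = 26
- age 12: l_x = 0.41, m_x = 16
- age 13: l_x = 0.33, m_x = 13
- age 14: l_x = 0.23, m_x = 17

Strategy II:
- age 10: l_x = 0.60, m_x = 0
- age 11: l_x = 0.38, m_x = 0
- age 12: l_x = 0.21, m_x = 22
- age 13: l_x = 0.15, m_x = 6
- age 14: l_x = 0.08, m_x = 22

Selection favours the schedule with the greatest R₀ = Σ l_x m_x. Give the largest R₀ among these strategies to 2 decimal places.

44.32

Strategy I: R₀ = 0.72×23 + 0.50×26 + 0.41×16 + 0.33×13 + 0.23×17 = 44.3200
Strategy II: R₀ = 0.60×0 + 0.38×0 + 0.21×22 + 0.15×6 + 0.08×22 = 7.2800
Highest R₀: strategy I with 44.3200.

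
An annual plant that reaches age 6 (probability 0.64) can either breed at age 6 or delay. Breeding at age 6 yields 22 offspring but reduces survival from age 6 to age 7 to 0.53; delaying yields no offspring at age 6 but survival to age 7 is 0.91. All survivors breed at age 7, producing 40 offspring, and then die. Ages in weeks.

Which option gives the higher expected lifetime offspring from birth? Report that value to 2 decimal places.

27.65

breed at age 6: R₀ = 0.64 × (22 + 0.53 × 40) = 0.64 × 43.2000 = 27.6480
delay to age 7: R₀ = 0.64 × (0.91 × 40) = 0.64 × 36.4000 = 23.2960
Higher: breed at age 6 (27.6480).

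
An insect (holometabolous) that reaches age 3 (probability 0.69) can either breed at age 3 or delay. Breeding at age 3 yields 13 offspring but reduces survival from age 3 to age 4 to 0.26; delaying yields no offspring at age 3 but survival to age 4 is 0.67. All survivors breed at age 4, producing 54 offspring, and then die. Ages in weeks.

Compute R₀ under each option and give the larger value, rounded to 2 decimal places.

24.96

breed at age 3: R₀ = 0.69 × (13 + 0.26 × 54) = 0.69 × 27.0400 = 18.6576
delay to age 4: R₀ = 0.69 × (0.67 × 54) = 0.69 × 36.1800 = 24.9642
Higher: delay to age 4 (24.9642).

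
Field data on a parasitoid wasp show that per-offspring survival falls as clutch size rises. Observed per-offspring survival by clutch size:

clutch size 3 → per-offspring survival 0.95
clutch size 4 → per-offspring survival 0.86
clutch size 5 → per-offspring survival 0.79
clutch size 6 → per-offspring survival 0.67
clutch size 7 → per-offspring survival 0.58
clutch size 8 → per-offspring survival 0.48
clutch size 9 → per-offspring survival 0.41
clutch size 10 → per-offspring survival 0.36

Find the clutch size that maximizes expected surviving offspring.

7

Expected surviving offspring = c × s(c):
  c=3: 3 × 0.95 = 2.850
  c=4: 4 × 0.86 = 3.440
  c=5: 5 × 0.79 = 3.950
  c=6: 6 × 0.67 = 4.020
  c=7: 7 × 0.58 = 4.060
  c=8: 8 × 0.48 = 3.840
  c=9: 9 × 0.41 = 3.690
  c=10: 10 × 0.36 = 3.600
Maximum at c = 7 (4.060 surviving offspring).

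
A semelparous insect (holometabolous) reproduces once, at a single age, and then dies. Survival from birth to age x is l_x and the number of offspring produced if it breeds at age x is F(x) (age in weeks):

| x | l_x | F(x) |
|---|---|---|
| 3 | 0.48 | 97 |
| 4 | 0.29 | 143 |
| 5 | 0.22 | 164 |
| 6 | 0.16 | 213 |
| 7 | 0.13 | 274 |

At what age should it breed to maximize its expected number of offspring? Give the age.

3

Expected offspring if breeding at age x = l_x × F(x):
  age 3: 0.48 × 97 = 46.560
  age 4: 0.29 × 143 = 41.470
  age 5: 0.22 × 164 = 36.080
  age 6: 0.16 × 213 = 34.080
  age 7: 0.13 × 274 = 35.620
Maximum at age 3 (46.560).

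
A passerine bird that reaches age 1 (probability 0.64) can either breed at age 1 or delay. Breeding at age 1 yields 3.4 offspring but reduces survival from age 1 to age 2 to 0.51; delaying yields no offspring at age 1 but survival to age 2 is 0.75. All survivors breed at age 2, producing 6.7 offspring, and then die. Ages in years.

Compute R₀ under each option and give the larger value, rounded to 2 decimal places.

breed at age 1: R₀ = 0.64 × (3.4 + 0.51 × 6.7) = 0.64 × 6.8170 = 4.3629
delay to age 2: R₀ = 0.64 × (0.75 × 6.7) = 0.64 × 5.0250 = 3.2160
Higher: breed at age 1 (4.3629).

4.36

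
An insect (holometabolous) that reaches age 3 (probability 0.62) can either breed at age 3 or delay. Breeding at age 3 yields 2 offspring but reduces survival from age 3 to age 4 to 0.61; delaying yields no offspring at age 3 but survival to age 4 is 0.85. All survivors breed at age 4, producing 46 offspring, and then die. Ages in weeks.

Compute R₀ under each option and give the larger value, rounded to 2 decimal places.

breed at age 3: R₀ = 0.62 × (2 + 0.61 × 46) = 0.62 × 30.0600 = 18.6372
delay to age 4: R₀ = 0.62 × (0.85 × 46) = 0.62 × 39.1000 = 24.2420
Higher: delay to age 4 (24.2420).

24.24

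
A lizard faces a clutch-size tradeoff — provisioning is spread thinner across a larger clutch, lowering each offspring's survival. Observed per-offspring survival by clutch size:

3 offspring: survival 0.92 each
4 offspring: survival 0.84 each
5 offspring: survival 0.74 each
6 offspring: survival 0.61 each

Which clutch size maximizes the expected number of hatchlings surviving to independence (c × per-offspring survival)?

Expected hatchlings surviving to independence = c × s(c):
  c=3: 3 × 0.92 = 2.760
  c=4: 4 × 0.84 = 3.360
  c=5: 5 × 0.74 = 3.700
  c=6: 6 × 0.61 = 3.660
Maximum at c = 5 (3.700 hatchlings surviving to independence).

5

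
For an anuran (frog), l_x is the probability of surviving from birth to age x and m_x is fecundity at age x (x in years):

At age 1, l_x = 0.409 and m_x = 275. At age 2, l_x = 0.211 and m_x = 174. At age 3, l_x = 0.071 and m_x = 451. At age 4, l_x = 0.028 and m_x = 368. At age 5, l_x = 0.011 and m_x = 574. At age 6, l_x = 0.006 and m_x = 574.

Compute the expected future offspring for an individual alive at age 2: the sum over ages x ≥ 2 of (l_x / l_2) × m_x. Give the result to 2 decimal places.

420.84

l_2 = 0.211. Conditional survival from age 2 to x is l_x / l_2.
  x=2: (0.211/0.211) × 174 = 174.0000
  x=3: (0.071/0.211) × 451 = 151.7583
  x=4: (0.028/0.211) × 368 = 48.8341
  x=5: (0.011/0.211) × 574 = 29.9242
  x=6: (0.006/0.211) × 574 = 16.3223
Sum = 174.0000 + 151.7583 + 48.8341 + 29.9242 + 16.3223 = 420.8389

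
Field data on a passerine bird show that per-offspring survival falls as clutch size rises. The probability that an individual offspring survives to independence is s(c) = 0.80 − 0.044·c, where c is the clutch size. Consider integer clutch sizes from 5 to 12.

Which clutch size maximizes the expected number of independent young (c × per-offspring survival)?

Expected independent young = c × s(c):
  c=5: 5 × 0.580 = 2.900
  c=6: 6 × 0.536 = 3.216
  c=7: 7 × 0.492 = 3.444
  c=8: 8 × 0.448 = 3.584
  c=9: 9 × 0.404 = 3.636
  c=10: 10 × 0.360 = 3.600
  c=11: 11 × 0.316 = 3.476
  c=12: 12 × 0.272 = 3.264
Maximum at c = 9 (3.636 independent young).

9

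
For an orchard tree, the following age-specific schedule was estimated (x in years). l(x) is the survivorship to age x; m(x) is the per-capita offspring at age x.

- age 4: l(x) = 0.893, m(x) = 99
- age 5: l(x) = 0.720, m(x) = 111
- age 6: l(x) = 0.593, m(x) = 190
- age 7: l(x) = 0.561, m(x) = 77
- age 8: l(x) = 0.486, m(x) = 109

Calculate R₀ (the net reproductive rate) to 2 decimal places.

377.17

R₀ = Σ l(x) m(x):
  age 4: 0.893 × 99 = 88.4070
  age 5: 0.720 × 111 = 79.9200
  age 6: 0.593 × 190 = 112.6700
  age 7: 0.561 × 77 = 43.1970
  age 8: 0.486 × 109 = 52.9740
R₀ = 88.4070 + 79.9200 + 112.6700 + 43.1970 + 52.9740 = 377.1680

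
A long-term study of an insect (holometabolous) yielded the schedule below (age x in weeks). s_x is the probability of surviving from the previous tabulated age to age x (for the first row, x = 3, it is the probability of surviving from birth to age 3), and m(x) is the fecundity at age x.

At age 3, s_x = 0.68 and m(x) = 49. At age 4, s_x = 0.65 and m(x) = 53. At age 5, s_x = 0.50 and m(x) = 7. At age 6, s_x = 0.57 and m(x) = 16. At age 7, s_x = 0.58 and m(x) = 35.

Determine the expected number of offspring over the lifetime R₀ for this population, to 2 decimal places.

Survivorship from birth: l_x = s_3·s_4·…·s_x.
  l_3 = 0.68000
  l_4 = 0.44200
  l_5 = 0.22100
  l_6 = 0.12597
  l_7 = 0.07306
R₀ = Σ l_x m(x):
  age 3: 0.68000 × 49 = 33.3200
  age 4: 0.44200 × 53 = 23.4260
  age 5: 0.22100 × 7 = 1.5470
  age 6: 0.12597 × 16 = 2.0155
  age 7: 0.07306 × 35 = 2.5571
R₀ = 33.3200 + 23.4260 + 1.5470 + 2.0155 + 2.5571 = 62.8656

62.87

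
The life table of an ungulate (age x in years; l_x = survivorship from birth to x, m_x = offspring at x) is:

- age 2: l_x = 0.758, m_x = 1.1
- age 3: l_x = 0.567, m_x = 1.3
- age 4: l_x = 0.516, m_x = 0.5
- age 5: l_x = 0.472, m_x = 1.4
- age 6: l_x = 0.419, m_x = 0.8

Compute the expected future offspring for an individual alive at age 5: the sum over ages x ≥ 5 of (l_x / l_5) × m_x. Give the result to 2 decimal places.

2.11

l_5 = 0.472. Conditional survival from age 5 to x is l_x / l_5.
  x=5: (0.472/0.472) × 1.4 = 1.4000
  x=6: (0.419/0.472) × 0.8 = 0.7102
Sum = 1.4000 + 0.7102 = 2.1102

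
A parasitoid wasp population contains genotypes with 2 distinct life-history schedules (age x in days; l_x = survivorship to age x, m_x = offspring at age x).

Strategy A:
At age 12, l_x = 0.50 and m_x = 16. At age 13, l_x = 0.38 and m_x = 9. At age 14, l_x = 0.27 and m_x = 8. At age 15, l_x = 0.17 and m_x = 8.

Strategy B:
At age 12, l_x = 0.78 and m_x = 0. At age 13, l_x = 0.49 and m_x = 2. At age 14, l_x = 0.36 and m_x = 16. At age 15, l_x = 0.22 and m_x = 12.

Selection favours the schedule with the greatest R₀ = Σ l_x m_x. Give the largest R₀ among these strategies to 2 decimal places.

14.94

Strategy A: R₀ = 0.50×16 + 0.38×9 + 0.27×8 + 0.17×8 = 14.9400
Strategy B: R₀ = 0.78×0 + 0.49×2 + 0.36×16 + 0.22×12 = 9.3800
Highest R₀: strategy A with 14.9400.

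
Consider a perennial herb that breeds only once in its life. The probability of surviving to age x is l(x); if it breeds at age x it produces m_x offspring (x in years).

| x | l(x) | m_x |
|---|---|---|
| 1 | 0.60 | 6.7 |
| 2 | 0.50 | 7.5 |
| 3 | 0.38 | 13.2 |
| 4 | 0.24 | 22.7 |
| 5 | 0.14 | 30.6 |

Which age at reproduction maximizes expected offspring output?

4

Expected offspring if breeding at age x = l(x) × m_x:
  age 1: 0.60 × 6.7 = 4.020
  age 2: 0.50 × 7.5 = 3.750
  age 3: 0.38 × 13.2 = 5.016
  age 4: 0.24 × 22.7 = 5.448
  age 5: 0.14 × 30.6 = 4.284
Maximum at age 4 (5.448).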